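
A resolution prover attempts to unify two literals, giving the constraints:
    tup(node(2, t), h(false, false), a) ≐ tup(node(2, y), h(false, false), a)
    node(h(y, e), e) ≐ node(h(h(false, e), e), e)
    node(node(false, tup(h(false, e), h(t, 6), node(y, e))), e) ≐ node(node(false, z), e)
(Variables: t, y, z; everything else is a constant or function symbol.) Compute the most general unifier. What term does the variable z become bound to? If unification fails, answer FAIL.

tup(h(false, e), h(h(false, e), 6), node(h(false, e), e))

Decompose tup/3: node(2, t) ≐ node(2, y),  h(false, false) ≐ h(false, false),  a ≐ a.
Decompose node/2: 2 ≐ 2,  t ≐ y.
Delete trivial equation 2 ≐ 2.
Bind t := y; substituting into the one remaining equation that mentions t gives: node(node(false, tup(h(false, e), h(y, 6), node(y, e))), e) ≐ node(node(false, z), e).
Delete trivial equation h(false, false) ≐ h(false, false).
Delete trivial equation a ≐ a.
Decompose node/2: h(y, e) ≐ h(h(false, e), e),  e ≐ e.
Decompose h/2: y ≐ h(false, e),  e ≐ e.
Bind y := h(false, e); substituting into the one remaining equation that mentions y gives: node(node(false, tup(h(false, e), h(h(false, e), 6), node(h(false, e), e))), e) ≐ node(node(false, z), e). Substituting into the earlier binding gives t := h(false, e).
Delete trivial equation e ≐ e.
Delete trivial equation e ≐ e.
Decompose node/2: node(false, tup(h(false, e), h(h(false, e), 6), node(h(false, e), e))) ≐ node(false, z),  e ≐ e.
Decompose node/2: false ≐ false,  tup(h(false, e), h(h(false, e), 6), node(h(false, e), e)) ≐ z.
Delete trivial equation false ≐ false.
Bind z := tup(h(false, e), h(h(false, e), 6), node(h(false, e), e)); no other remaining equation mentions z.
Delete trivial equation e ≐ e.
MGU = { t ↦ h(false, e), y ↦ h(false, e), z ↦ tup(h(false, e), h(h(false, e), 6), node(h(false, e), e)) }, so z ↦ tup(h(false, e), h(h(false, e), 6), node(h(false, e), e)).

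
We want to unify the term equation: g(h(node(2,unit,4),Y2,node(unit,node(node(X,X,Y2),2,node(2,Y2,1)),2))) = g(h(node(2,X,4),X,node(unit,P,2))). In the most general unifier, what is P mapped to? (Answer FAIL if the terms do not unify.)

Decompose g/1: h(node(2,unit,4),Y2,node(unit,node(node(X,X,Y2),2,node(2,Y2,1)),2)) = h(node(2,X,4),X,node(unit,P,2)).
Decompose h/3: node(2,unit,4) = node(2,X,4),  Y2 = X,  node(unit,node(node(X,X,Y2),2,node(2,Y2,1)),2) = node(unit,P,2).
Decompose node/3: 2 = 2,  unit = X,  4 = 4.
Delete trivial equation 2 = 2.
Bind X := unit; substituting into the 2 remaining equations that mention X gives: Y2 = unit,  node(unit,node(node(unit,unit,Y2),2,node(2,Y2,1)),2) = node(unit,P,2).
Delete trivial equation 4 = 4.
Bind Y2 := unit; substituting into the remaining equation gives: node(unit,node(node(unit,unit,unit),2,node(2,unit,1)),2) = node(unit,P,2).
Decompose node/3: unit = unit,  node(node(unit,unit,unit),2,node(2,unit,1)) = P,  2 = 2.
Delete trivial equation unit = unit.
Bind P := node(node(unit,unit,unit),2,node(2,unit,1)); no other remaining equation mentions P.
Delete trivial equation 2 = 2.
MGU = { X -> unit, Y2 -> unit, P -> node(node(unit,unit,unit),2,node(2,unit,1)) }, so P -> node(node(unit,unit,unit),2,node(2,unit,1)).

node(node(unit,unit,unit),2,node(2,unit,1))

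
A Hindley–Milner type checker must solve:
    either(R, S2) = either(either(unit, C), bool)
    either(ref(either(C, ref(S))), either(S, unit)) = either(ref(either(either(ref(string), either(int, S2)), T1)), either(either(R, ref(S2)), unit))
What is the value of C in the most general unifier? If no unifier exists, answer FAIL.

either(ref(string), either(int, bool))

Decompose either/2: R = either(unit, C),  S2 = bool.
Bind R := either(unit, C); substituting into the one remaining equation that mentions R gives: either(ref(either(C, ref(S))), either(S, unit)) = either(ref(either(either(ref(string), either(int, S2)), T1)), either(either(either(unit, C), ref(S2)), unit)).
Bind S2 := bool; substituting into the remaining equation gives: either(ref(either(C, ref(S))), either(S, unit)) = either(ref(either(either(ref(string), either(int, bool)), T1)), either(either(either(unit, C), ref(bool)), unit)).
Decompose either/2: ref(either(C, ref(S))) = ref(either(either(ref(string), either(int, bool)), T1)),  either(S, unit) = either(either(either(unit, C), ref(bool)), unit).
Decompose ref/1: either(C, ref(S)) = either(either(ref(string), either(int, bool)), T1).
Decompose either/2: C = either(ref(string), either(int, bool)),  ref(S) = T1.
Bind C := either(ref(string), either(int, bool)); substituting into the one remaining equation that mentions C gives: either(S, unit) = either(either(either(unit, either(ref(string), either(int, bool))), ref(bool)), unit). Substituting into the earlier binding gives R := either(unit, either(ref(string), either(int, bool))).
Bind T1 := ref(S); no other remaining equation mentions T1.
Decompose either/2: S = either(either(unit, either(ref(string), either(int, bool))), ref(bool)),  unit = unit.
Bind S := either(either(unit, either(ref(string), either(int, bool))), ref(bool)); no other remaining equation mentions S. Substituting into the earlier binding gives T1 := ref(either(either(unit, either(ref(string), either(int, bool))), ref(bool))).
Delete trivial equation unit = unit.
MGU = { R := either(unit, either(ref(string), either(int, bool))), S2 := bool, C := either(ref(string), either(int, bool)), T1 := ref(either(either(unit, either(ref(string), either(int, bool))), ref(bool))), S := either(either(unit, either(ref(string), either(int, bool))), ref(bool)) }, so C := either(ref(string), either(int, bool)).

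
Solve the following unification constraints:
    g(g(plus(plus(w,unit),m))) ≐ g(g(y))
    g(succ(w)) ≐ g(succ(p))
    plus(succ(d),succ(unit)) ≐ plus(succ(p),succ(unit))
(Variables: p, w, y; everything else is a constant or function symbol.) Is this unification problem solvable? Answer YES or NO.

YES

Decompose g/1: g(plus(plus(w,unit),m)) ≐ g(y).
Decompose g/1: plus(plus(w,unit),m) ≐ y.
Bind y := plus(plus(w,unit),m); no other remaining equation mentions y.
Decompose g/1: succ(w) ≐ succ(p).
Decompose succ/1: w ≐ p.
Bind w := p; no other remaining equation mentions w. Substituting into the earlier binding gives y := plus(plus(p,unit),m).
Decompose plus/2: succ(d) ≐ succ(p),  succ(unit) ≐ succ(unit).
Decompose succ/1: d ≐ p.
Bind p := d; no other remaining equation mentions p. Substituting into the earlier bindings gives y := plus(plus(d,unit),m), w := d.
Delete trivial equation succ(unit) ≐ succ(unit).
No equations remain and no clash or occurs-check failure arose, so a unifier exists.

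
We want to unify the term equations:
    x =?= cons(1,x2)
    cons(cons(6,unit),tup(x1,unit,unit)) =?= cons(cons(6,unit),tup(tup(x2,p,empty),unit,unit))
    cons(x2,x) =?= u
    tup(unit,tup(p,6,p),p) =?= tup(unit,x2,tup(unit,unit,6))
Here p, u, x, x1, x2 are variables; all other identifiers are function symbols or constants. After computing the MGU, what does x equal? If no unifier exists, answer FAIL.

cons(1,tup(tup(unit,unit,6),6,tup(unit,unit,6)))

Bind x := cons(1,x2); substituting into the one remaining equation that mentions x gives: cons(x2,cons(1,x2)) =?= u.
Decompose cons/2: cons(6,unit) =?= cons(6,unit),  tup(x1,unit,unit) =?= tup(tup(x2,p,empty),unit,unit).
Delete trivial equation cons(6,unit) =?= cons(6,unit).
Decompose tup/3: x1 =?= tup(x2,p,empty),  unit =?= unit,  unit =?= unit.
Bind x1 := tup(x2,p,empty); no other remaining equation mentions x1.
Delete trivial equation unit =?= unit.
Delete trivial equation unit =?= unit.
Bind u := cons(x2,cons(1,x2)); no other remaining equation mentions u.
Decompose tup/3: unit =?= unit,  tup(p,6,p) =?= x2,  p =?= tup(unit,unit,6).
Delete trivial equation unit =?= unit.
Bind x2 := tup(p,6,p); no other remaining equation mentions x2. Substituting into the earlier bindings gives x := cons(1,tup(p,6,p)), x1 := tup(tup(p,6,p),p,empty), u := cons(tup(p,6,p),cons(1,tup(p,6,p))).
Bind p := tup(unit,unit,6). Substituting into the earlier bindings gives x := cons(1,tup(tup(unit,unit,6),6,tup(unit,unit,6))), x1 := tup(tup(tup(unit,unit,6),6,tup(unit,unit,6)),tup(unit,unit,6),empty), u := cons(tup(tup(unit,unit,6),6,tup(unit,unit,6)),cons(1,tup(tup(unit,unit,6),6,tup(unit,unit,6)))), x2 := tup(tup(unit,unit,6),6,tup(unit,unit,6)).
MGU = { x ↦ cons(1,tup(tup(unit,unit,6),6,tup(unit,unit,6))), x1 ↦ tup(tup(tup(unit,unit,6),6,tup(unit,unit,6)),tup(unit,unit,6),empty), u ↦ cons(tup(tup(unit,unit,6),6,tup(unit,unit,6)),cons(1,tup(tup(unit,unit,6),6,tup(unit,unit,6)))), x2 ↦ tup(tup(unit,unit,6),6,tup(unit,unit,6)), p ↦ tup(unit,unit,6) }, so x ↦ cons(1,tup(tup(unit,unit,6),6,tup(unit,unit,6))).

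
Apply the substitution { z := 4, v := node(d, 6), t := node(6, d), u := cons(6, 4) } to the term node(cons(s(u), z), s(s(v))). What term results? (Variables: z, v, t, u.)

node(cons(s(cons(6, 4)), 4), s(s(node(d, 6))))

Replace each occurrence of z with 4.
Replace each occurrence of v with node(d, 6).
Replace each occurrence of u with cons(6, 4).
Result: node(cons(s(cons(6, 4)), 4), s(s(node(d, 6)))).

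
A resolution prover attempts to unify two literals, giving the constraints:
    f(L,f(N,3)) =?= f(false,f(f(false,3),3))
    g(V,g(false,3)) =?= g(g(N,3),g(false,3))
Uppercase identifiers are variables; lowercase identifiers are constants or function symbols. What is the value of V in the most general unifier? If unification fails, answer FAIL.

g(f(false,3),3)

Decompose f/2: L =?= false,  f(N,3) =?= f(f(false,3),3).
Bind L := false; no other remaining equation mentions L.
Decompose f/2: N =?= f(false,3),  3 =?= 3.
Bind N := f(false,3); substituting into the one remaining equation that mentions N gives: g(V,g(false,3)) =?= g(g(f(false,3),3),g(false,3)).
Delete trivial equation 3 =?= 3.
Decompose g/2: V =?= g(f(false,3),3),  g(false,3) =?= g(false,3).
Bind V := g(f(false,3),3); no other remaining equation mentions V.
Delete trivial equation g(false,3) =?= g(false,3).
MGU = { L := false, N := f(false,3), V := g(f(false,3),3) }, so V := g(f(false,3),3).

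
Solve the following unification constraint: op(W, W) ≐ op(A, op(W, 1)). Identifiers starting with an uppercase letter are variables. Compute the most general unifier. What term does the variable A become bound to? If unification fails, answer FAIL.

Decompose op/2: W ≐ A,  W ≐ op(W, 1).
Bind W := A; substituting into the remaining equation gives: A ≐ op(A, 1).
Occurs check fails: A occurs in op(A, 1); the equation A ≐ op(A, 1) has no finite solution.

FAIL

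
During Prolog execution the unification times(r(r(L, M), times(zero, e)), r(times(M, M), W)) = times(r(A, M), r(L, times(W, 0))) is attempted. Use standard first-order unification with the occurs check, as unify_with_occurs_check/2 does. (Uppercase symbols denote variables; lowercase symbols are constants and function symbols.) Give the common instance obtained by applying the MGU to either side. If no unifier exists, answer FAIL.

FAIL

Decompose times/2: r(r(L, M), times(zero, e)) = r(A, M),  r(times(M, M), W) = r(L, times(W, 0)).
Decompose r/2: r(L, M) = A,  times(zero, e) = M.
Bind A := r(L, M); no other remaining equation mentions A.
Bind M := times(zero, e); substituting into the remaining equation gives: r(times(times(zero, e), times(zero, e)), W) = r(L, times(W, 0)). Substituting into the earlier binding gives A := r(L, times(zero, e)).
Decompose r/2: times(times(zero, e), times(zero, e)) = L,  W = times(W, 0).
Bind L := times(times(zero, e), times(zero, e)); no other remaining equation mentions L. Substituting into the earlier binding gives A := r(times(times(zero, e), times(zero, e)), times(zero, e)).
Occurs check fails: W occurs in times(W, 0); the equation W = times(W, 0) has no finite solution.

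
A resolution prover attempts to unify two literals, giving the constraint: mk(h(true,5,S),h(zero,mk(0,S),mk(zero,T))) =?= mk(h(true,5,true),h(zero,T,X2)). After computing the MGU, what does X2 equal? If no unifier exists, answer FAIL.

Decompose mk/2: h(true,5,S) =?= h(true,5,true),  h(zero,mk(0,S),mk(zero,T)) =?= h(zero,T,X2).
Decompose h/3: true =?= true,  5 =?= 5,  S =?= true.
Delete trivial equation true =?= true.
Delete trivial equation 5 =?= 5.
Bind S := true; substituting into the remaining equation gives: h(zero,mk(0,true),mk(zero,T)) =?= h(zero,T,X2).
Decompose h/3: zero =?= zero,  mk(0,true) =?= T,  mk(zero,T) =?= X2.
Delete trivial equation zero =?= zero.
Bind T := mk(0,true); substituting into the remaining equation gives: mk(zero,mk(0,true)) =?= X2.
Bind X2 := mk(zero,mk(0,true)).
MGU = { S ↦ true, T ↦ mk(0,true), X2 ↦ mk(zero,mk(0,true)) }, so X2 ↦ mk(zero,mk(0,true)).

mk(zero,mk(0,true))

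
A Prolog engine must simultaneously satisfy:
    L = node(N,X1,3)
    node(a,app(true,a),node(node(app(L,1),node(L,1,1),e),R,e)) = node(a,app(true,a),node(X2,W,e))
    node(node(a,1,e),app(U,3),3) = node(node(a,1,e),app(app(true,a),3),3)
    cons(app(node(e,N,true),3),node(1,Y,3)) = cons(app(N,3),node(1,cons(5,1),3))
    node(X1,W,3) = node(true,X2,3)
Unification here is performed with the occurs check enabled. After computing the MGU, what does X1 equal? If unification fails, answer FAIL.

Bind L := node(N,X1,3); substituting into the one remaining equation that mentions L gives: node(a,app(true,a),node(node(app(node(N,X1,3),1),node(node(N,X1,3),1,1),e),R,e)) = node(a,app(true,a),node(X2,W,e)).
Decompose node/3: a = a,  app(true,a) = app(true,a),  node(node(app(node(N,X1,3),1),node(node(N,X1,3),1,1),e),R,e) = node(X2,W,e).
Delete trivial equation a = a.
Delete trivial equation app(true,a) = app(true,a).
Decompose node/3: node(app(node(N,X1,3),1),node(node(N,X1,3),1,1),e) = X2,  R = W,  e = e.
Bind X2 := node(app(node(N,X1,3),1),node(node(N,X1,3),1,1),e); substituting into the one remaining equation that mentions X2 gives: node(X1,W,3) = node(true,node(app(node(N,X1,3),1),node(node(N,X1,3),1,1),e),3).
Bind R := W; no other remaining equation mentions R.
Delete trivial equation e = e.
Decompose node/3: node(a,1,e) = node(a,1,e),  app(U,3) = app(app(true,a),3),  3 = 3.
Delete trivial equation node(a,1,e) = node(a,1,e).
Decompose app/2: U = app(true,a),  3 = 3.
Bind U := app(true,a); no other remaining equation mentions U.
Delete trivial equation 3 = 3.
Delete trivial equation 3 = 3.
Decompose cons/2: app(node(e,N,true),3) = app(N,3),  node(1,Y,3) = node(1,cons(5,1),3).
Decompose app/2: node(e,N,true) = N,  3 = 3.
Occurs check fails: N occurs in node(e,N,true); the equation N = node(e,N,true) has no finite solution.

FAIL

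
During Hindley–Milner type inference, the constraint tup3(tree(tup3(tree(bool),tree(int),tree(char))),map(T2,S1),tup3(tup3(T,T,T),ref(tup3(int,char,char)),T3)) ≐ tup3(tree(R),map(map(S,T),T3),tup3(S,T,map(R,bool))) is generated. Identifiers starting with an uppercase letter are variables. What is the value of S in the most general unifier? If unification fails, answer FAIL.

tup3(ref(tup3(int,char,char)),ref(tup3(int,char,char)),ref(tup3(int,char,char)))

Decompose tup3/3: tree(tup3(tree(bool),tree(int),tree(char))) ≐ tree(R),  map(T2,S1) ≐ map(map(S,T),T3),  tup3(tup3(T,T,T),ref(tup3(int,char,char)),T3) ≐ tup3(S,T,map(R,bool)).
Decompose tree/1: tup3(tree(bool),tree(int),tree(char)) ≐ R.
Bind R := tup3(tree(bool),tree(int),tree(char)); substituting into the one remaining equation that mentions R gives: tup3(tup3(T,T,T),ref(tup3(int,char,char)),T3) ≐ tup3(S,T,map(tup3(tree(bool),tree(int),tree(char)),bool)).
Decompose map/2: T2 ≐ map(S,T),  S1 ≐ T3.
Bind T2 := map(S,T); no other remaining equation mentions T2.
Bind S1 := T3; no other remaining equation mentions S1.
Decompose tup3/3: tup3(T,T,T) ≐ S,  ref(tup3(int,char,char)) ≐ T,  T3 ≐ map(tup3(tree(bool),tree(int),tree(char)),bool).
Bind S := tup3(T,T,T); no other remaining equation mentions S. Substituting into the earlier binding gives T2 := map(tup3(T,T,T),T).
Bind T := ref(tup3(int,char,char)); no other remaining equation mentions T. Substituting into the earlier bindings gives T2 := map(tup3(ref(tup3(int,char,char)),ref(tup3(int,char,char)),ref(tup3(int,char,char))),ref(tup3(int,char,char))), S := tup3(ref(tup3(int,char,char)),ref(tup3(int,char,char)),ref(tup3(int,char,char))).
Bind T3 := map(tup3(tree(bool),tree(int),tree(char)),bool). Substituting into the earlier binding gives S1 := map(tup3(tree(bool),tree(int),tree(char)),bool).
MGU = { R ↦ tup3(tree(bool),tree(int),tree(char)), T2 ↦ map(tup3(ref(tup3(int,char,char)),ref(tup3(int,char,char)),ref(tup3(int,char,char))),ref(tup3(int,char,char))), S1 ↦ map(tup3(tree(bool),tree(int),tree(char)),bool), S ↦ tup3(ref(tup3(int,char,char)),ref(tup3(int,char,char)),ref(tup3(int,char,char))), T ↦ ref(tup3(int,char,char)), T3 ↦ map(tup3(tree(bool),tree(int),tree(char)),bool) }, so S ↦ tup3(ref(tup3(int,char,char)),ref(tup3(int,char,char)),ref(tup3(int,char,char))).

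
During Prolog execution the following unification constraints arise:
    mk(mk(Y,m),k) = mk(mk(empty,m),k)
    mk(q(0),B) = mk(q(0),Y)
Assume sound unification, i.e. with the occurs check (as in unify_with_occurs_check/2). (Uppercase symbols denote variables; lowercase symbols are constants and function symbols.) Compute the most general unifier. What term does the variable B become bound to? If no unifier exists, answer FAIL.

Decompose mk/2: mk(Y,m) = mk(empty,m),  k = k.
Decompose mk/2: Y = empty,  m = m.
Bind Y := empty; substituting into the one remaining equation that mentions Y gives: mk(q(0),B) = mk(q(0),empty).
Delete trivial equation m = m.
Delete trivial equation k = k.
Decompose mk/2: q(0) = q(0),  B = empty.
Delete trivial equation q(0) = q(0).
Bind B := empty.
MGU = { Y = empty, B = empty }, so B = empty.

empty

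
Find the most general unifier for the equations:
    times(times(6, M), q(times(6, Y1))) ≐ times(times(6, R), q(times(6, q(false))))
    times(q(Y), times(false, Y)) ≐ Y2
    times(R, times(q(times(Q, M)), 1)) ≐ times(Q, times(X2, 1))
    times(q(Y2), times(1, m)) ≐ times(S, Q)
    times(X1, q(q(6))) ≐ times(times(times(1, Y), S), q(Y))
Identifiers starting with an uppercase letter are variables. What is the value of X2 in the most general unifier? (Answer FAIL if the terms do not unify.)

q(times(times(1, m), times(1, m)))

Decompose times/2: times(6, M) ≐ times(6, R),  q(times(6, Y1)) ≐ q(times(6, q(false))).
Decompose times/2: 6 ≐ 6,  M ≐ R.
Delete trivial equation 6 ≐ 6.
Bind M := R; substituting into the one remaining equation that mentions M gives: times(R, times(q(times(Q, R)), 1)) ≐ times(Q, times(X2, 1)).
Decompose q/1: times(6, Y1) ≐ times(6, q(false)).
Decompose times/2: 6 ≐ 6,  Y1 ≐ q(false).
Delete trivial equation 6 ≐ 6.
Bind Y1 := q(false); no other remaining equation mentions Y1.
Bind Y2 := times(q(Y), times(false, Y)); substituting into the one remaining equation that mentions Y2 gives: times(q(times(q(Y), times(false, Y))), times(1, m)) ≐ times(S, Q).
Decompose times/2: R ≐ Q,  times(q(times(Q, R)), 1) ≐ times(X2, 1).
Bind R := Q; substituting into the one remaining equation that mentions R gives: times(q(times(Q, Q)), 1) ≐ times(X2, 1). Substituting into the earlier binding gives M := Q.
Decompose times/2: q(times(Q, Q)) ≐ X2,  1 ≐ 1.
Bind X2 := q(times(Q, Q)); no other remaining equation mentions X2.
Delete trivial equation 1 ≐ 1.
Decompose times/2: q(times(q(Y), times(false, Y))) ≐ S,  times(1, m) ≐ Q.
Bind S := q(times(q(Y), times(false, Y))); substituting into the one remaining equation that mentions S gives: times(X1, q(q(6))) ≐ times(times(times(1, Y), q(times(q(Y), times(false, Y)))), q(Y)).
Bind Q := times(1, m); no other remaining equation mentions Q. Substituting into the earlier bindings gives M := times(1, m), R := times(1, m), X2 := q(times(times(1, m), times(1, m))).
Decompose times/2: X1 ≐ times(times(1, Y), q(times(q(Y), times(false, Y)))),  q(q(6)) ≐ q(Y).
Bind X1 := times(times(1, Y), q(times(q(Y), times(false, Y)))); no other remaining equation mentions X1.
Decompose q/1: q(6) ≐ Y.
Bind Y := q(6). Substituting into the earlier bindings gives Y2 := times(q(q(6)), times(false, q(6))), S := q(times(q(q(6)), times(false, q(6)))), X1 := times(times(1, q(6)), q(times(q(q(6)), times(false, q(6))))).
MGU = { M -> times(1, m), Y1 -> q(false), Y2 -> times(q(q(6)), times(false, q(6))), R -> times(1, m), X2 -> q(times(times(1, m), times(1, m))), S -> q(times(q(q(6)), times(false, q(6)))), Q -> times(1, m), X1 -> times(times(1, q(6)), q(times(q(q(6)), times(false, q(6))))), Y -> q(6) }, so X2 -> q(times(times(1, m), times(1, m))).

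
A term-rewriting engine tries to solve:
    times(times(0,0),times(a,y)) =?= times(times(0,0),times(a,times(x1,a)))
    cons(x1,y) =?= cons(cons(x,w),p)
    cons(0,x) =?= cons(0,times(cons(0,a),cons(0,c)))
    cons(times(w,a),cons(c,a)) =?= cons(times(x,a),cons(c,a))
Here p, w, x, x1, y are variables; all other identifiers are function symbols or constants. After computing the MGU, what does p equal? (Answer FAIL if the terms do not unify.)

Decompose times/2: times(0,0) =?= times(0,0),  times(a,y) =?= times(a,times(x1,a)).
Delete trivial equation times(0,0) =?= times(0,0).
Decompose times/2: a =?= a,  y =?= times(x1,a).
Delete trivial equation a =?= a.
Bind y := times(x1,a); substituting into the one remaining equation that mentions y gives: cons(x1,times(x1,a)) =?= cons(cons(x,w),p).
Decompose cons/2: x1 =?= cons(x,w),  times(x1,a) =?= p.
Bind x1 := cons(x,w); substituting into the one remaining equation that mentions x1 gives: times(cons(x,w),a) =?= p. Substituting into the earlier binding gives y := times(cons(x,w),a).
Bind p := times(cons(x,w),a); no other remaining equation mentions p.
Decompose cons/2: 0 =?= 0,  x =?= times(cons(0,a),cons(0,c)).
Delete trivial equation 0 =?= 0.
Bind x := times(cons(0,a),cons(0,c)); substituting into the remaining equation gives: cons(times(w,a),cons(c,a)) =?= cons(times(times(cons(0,a),cons(0,c)),a),cons(c,a)). Substituting into the earlier bindings gives y := times(cons(times(cons(0,a),cons(0,c)),w),a), x1 := cons(times(cons(0,a),cons(0,c)),w), p := times(cons(times(cons(0,a),cons(0,c)),w),a).
Decompose cons/2: times(w,a) =?= times(times(cons(0,a),cons(0,c)),a),  cons(c,a) =?= cons(c,a).
Decompose times/2: w =?= times(cons(0,a),cons(0,c)),  a =?= a.
Bind w := times(cons(0,a),cons(0,c)); no other remaining equation mentions w. Substituting into the earlier bindings gives y := times(cons(times(cons(0,a),cons(0,c)),times(cons(0,a),cons(0,c))),a), x1 := cons(times(cons(0,a),cons(0,c)),times(cons(0,a),cons(0,c))), p := times(cons(times(cons(0,a),cons(0,c)),times(cons(0,a),cons(0,c))),a).
Delete trivial equation a =?= a.
Delete trivial equation cons(c,a) =?= cons(c,a).
MGU = { y ↦ times(cons(times(cons(0,a),cons(0,c)),times(cons(0,a),cons(0,c))),a), x1 ↦ cons(times(cons(0,a),cons(0,c)),times(cons(0,a),cons(0,c))), p ↦ times(cons(times(cons(0,a),cons(0,c)),times(cons(0,a),cons(0,c))),a), x ↦ times(cons(0,a),cons(0,c)), w ↦ times(cons(0,a),cons(0,c)) }, so p ↦ times(cons(times(cons(0,a),cons(0,c)),times(cons(0,a),cons(0,c))),a).

times(cons(times(cons(0,a),cons(0,c)),times(cons(0,a),cons(0,c))),a)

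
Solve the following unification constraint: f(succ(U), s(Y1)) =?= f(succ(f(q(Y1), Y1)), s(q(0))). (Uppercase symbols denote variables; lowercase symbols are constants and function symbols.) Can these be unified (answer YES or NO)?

Decompose f/2: succ(U) =?= succ(f(q(Y1), Y1)),  s(Y1) =?= s(q(0)).
Decompose succ/1: U =?= f(q(Y1), Y1).
Bind U := f(q(Y1), Y1); no other remaining equation mentions U.
Decompose s/1: Y1 =?= q(0).
Bind Y1 := q(0). Substituting into the earlier binding gives U := f(q(q(0)), q(0)).
No equations remain and no clash or occurs-check failure arose, so a unifier exists.

YES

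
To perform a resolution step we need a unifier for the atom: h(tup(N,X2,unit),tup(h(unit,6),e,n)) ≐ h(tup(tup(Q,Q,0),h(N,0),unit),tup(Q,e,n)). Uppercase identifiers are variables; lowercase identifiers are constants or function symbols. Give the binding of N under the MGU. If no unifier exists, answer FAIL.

Decompose h/2: tup(N,X2,unit) ≐ tup(tup(Q,Q,0),h(N,0),unit),  tup(h(unit,6),e,n) ≐ tup(Q,e,n).
Decompose tup/3: N ≐ tup(Q,Q,0),  X2 ≐ h(N,0),  unit ≐ unit.
Bind N := tup(Q,Q,0); substituting into the one remaining equation that mentions N gives: X2 ≐ h(tup(Q,Q,0),0).
Bind X2 := h(tup(Q,Q,0),0); no other remaining equation mentions X2.
Delete trivial equation unit ≐ unit.
Decompose tup/3: h(unit,6) ≐ Q,  e ≐ e,  n ≐ n.
Bind Q := h(unit,6); no other remaining equation mentions Q. Substituting into the earlier bindings gives N := tup(h(unit,6),h(unit,6),0), X2 := h(tup(h(unit,6),h(unit,6),0),0).
Delete trivial equation e ≐ e.
Delete trivial equation n ≐ n.
MGU = { N := tup(h(unit,6),h(unit,6),0), X2 := h(tup(h(unit,6),h(unit,6),0),0), Q := h(unit,6) }, so N := tup(h(unit,6),h(unit,6),0).

tup(h(unit,6),h(unit,6),0)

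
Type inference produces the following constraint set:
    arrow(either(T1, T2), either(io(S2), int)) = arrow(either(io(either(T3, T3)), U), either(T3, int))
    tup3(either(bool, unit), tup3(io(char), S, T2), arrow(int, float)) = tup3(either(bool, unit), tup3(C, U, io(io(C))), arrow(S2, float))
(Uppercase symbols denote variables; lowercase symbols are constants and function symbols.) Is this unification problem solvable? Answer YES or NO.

Decompose arrow/2: either(T1, T2) = either(io(either(T3, T3)), U),  either(io(S2), int) = either(T3, int).
Decompose either/2: T1 = io(either(T3, T3)),  T2 = U.
Bind T1 := io(either(T3, T3)); no other remaining equation mentions T1.
Bind T2 := U; substituting into the one remaining equation that mentions T2 gives: tup3(either(bool, unit), tup3(io(char), S, U), arrow(int, float)) = tup3(either(bool, unit), tup3(C, U, io(io(C))), arrow(S2, float)).
Decompose either/2: io(S2) = T3,  int = int.
Bind T3 := io(S2); no other remaining equation mentions T3. Substituting into the earlier binding gives T1 := io(either(io(S2), io(S2))).
Delete trivial equation int = int.
Decompose tup3/3: either(bool, unit) = either(bool, unit),  tup3(io(char), S, U) = tup3(C, U, io(io(C))),  arrow(int, float) = arrow(S2, float).
Delete trivial equation either(bool, unit) = either(bool, unit).
Decompose tup3/3: io(char) = C,  S = U,  U = io(io(C)).
Bind C := io(char); substituting into the one remaining equation that mentions C gives: U = io(io(io(char))).
Bind S := U; no other remaining equation mentions S.
Bind U := io(io(io(char))); no other remaining equation mentions U. Substituting into the earlier bindings gives T2 := io(io(io(char))), S := io(io(io(char))).
Decompose arrow/2: int = S2,  float = float.
Bind S2 := int; no other remaining equation mentions S2. Substituting into the earlier bindings gives T1 := io(either(io(int), io(int))), T3 := io(int).
Delete trivial equation float = float.
No equations remain and no clash or occurs-check failure arose, so a unifier exists.

YES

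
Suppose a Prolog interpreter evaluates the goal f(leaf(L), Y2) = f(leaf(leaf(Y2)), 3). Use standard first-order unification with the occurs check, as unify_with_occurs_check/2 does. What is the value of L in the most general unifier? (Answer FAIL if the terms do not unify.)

Decompose f/2: leaf(L) = leaf(leaf(Y2)),  Y2 = 3.
Decompose leaf/1: L = leaf(Y2).
Bind L := leaf(Y2); no other remaining equation mentions L.
Bind Y2 := 3. Substituting into the earlier binding gives L := leaf(3).
MGU = { L ↦ leaf(3), Y2 ↦ 3 }, so L ↦ leaf(3).

leaf(3)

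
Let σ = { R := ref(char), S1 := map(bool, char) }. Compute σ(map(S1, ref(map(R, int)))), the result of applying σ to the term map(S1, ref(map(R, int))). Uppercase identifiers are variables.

map(map(bool, char), ref(map(ref(char), int)))

Replace each occurrence of R with ref(char).
Replace each occurrence of S1 with map(bool, char).
Result: map(map(bool, char), ref(map(ref(char), int))).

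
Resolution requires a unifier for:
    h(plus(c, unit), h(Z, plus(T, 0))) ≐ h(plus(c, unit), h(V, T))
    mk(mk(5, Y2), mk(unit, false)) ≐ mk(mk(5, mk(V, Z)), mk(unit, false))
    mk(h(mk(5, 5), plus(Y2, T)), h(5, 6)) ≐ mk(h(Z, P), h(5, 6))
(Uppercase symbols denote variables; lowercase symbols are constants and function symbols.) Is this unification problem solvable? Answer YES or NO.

NO

Decompose h/2: plus(c, unit) ≐ plus(c, unit),  h(Z, plus(T, 0)) ≐ h(V, T).
Delete trivial equation plus(c, unit) ≐ plus(c, unit).
Decompose h/2: Z ≐ V,  plus(T, 0) ≐ T.
Bind Z := V; substituting into the 2 remaining equations that mention Z gives: mk(mk(5, Y2), mk(unit, false)) ≐ mk(mk(5, mk(V, V)), mk(unit, false)),  mk(h(mk(5, 5), plus(Y2, T)), h(5, 6)) ≐ mk(h(V, P), h(5, 6)).
Occurs check fails: T occurs in plus(T, 0); the equation T ≐ plus(T, 0) has no finite solution.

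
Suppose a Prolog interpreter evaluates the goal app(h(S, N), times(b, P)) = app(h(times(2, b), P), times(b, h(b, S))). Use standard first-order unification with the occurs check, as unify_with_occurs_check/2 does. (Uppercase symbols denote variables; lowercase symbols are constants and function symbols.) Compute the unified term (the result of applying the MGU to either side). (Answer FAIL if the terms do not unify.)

Decompose app/2: h(S, N) = h(times(2, b), P),  times(b, P) = times(b, h(b, S)).
Decompose h/2: S = times(2, b),  N = P.
Bind S := times(2, b); substituting into the one remaining equation that mentions S gives: times(b, P) = times(b, h(b, times(2, b))).
Bind N := P; no other remaining equation mentions N.
Decompose times/2: b = b,  P = h(b, times(2, b)).
Delete trivial equation b = b.
Bind P := h(b, times(2, b)). Substituting into the earlier binding gives N := h(b, times(2, b)).
Applying the MGU to either side gives app(h(times(2, b), h(b, times(2, b))), times(b, h(b, times(2, b)))).

app(h(times(2, b), h(b, times(2, b))), times(b, h(b, times(2, b))))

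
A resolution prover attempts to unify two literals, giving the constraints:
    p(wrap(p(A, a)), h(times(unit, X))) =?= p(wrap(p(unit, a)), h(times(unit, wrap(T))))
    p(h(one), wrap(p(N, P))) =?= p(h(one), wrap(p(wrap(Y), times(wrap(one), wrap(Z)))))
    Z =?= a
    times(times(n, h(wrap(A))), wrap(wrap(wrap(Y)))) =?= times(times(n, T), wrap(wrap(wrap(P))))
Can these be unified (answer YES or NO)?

YES

Decompose p/2: wrap(p(A, a)) =?= wrap(p(unit, a)),  h(times(unit, X)) =?= h(times(unit, wrap(T))).
Decompose wrap/1: p(A, a) =?= p(unit, a).
Decompose p/2: A =?= unit,  a =?= a.
Bind A := unit; substituting into the one remaining equation that mentions A gives: times(times(n, h(wrap(unit))), wrap(wrap(wrap(Y)))) =?= times(times(n, T), wrap(wrap(wrap(P)))).
Delete trivial equation a =?= a.
Decompose h/1: times(unit, X) =?= times(unit, wrap(T)).
Decompose times/2: unit =?= unit,  X =?= wrap(T).
Delete trivial equation unit =?= unit.
Bind X := wrap(T); no other remaining equation mentions X.
Decompose p/2: h(one) =?= h(one),  wrap(p(N, P)) =?= wrap(p(wrap(Y), times(wrap(one), wrap(Z)))).
Delete trivial equation h(one) =?= h(one).
Decompose wrap/1: p(N, P) =?= p(wrap(Y), times(wrap(one), wrap(Z))).
Decompose p/2: N =?= wrap(Y),  P =?= times(wrap(one), wrap(Z)).
Bind N := wrap(Y); no other remaining equation mentions N.
Bind P := times(wrap(one), wrap(Z)); substituting into the one remaining equation that mentions P gives: times(times(n, h(wrap(unit))), wrap(wrap(wrap(Y)))) =?= times(times(n, T), wrap(wrap(wrap(times(wrap(one), wrap(Z)))))).
Bind Z := a; substituting into the remaining equation gives: times(times(n, h(wrap(unit))), wrap(wrap(wrap(Y)))) =?= times(times(n, T), wrap(wrap(wrap(times(wrap(one), wrap(a)))))). Substituting into the earlier binding gives P := times(wrap(one), wrap(a)).
Decompose times/2: times(n, h(wrap(unit))) =?= times(n, T),  wrap(wrap(wrap(Y))) =?= wrap(wrap(wrap(times(wrap(one), wrap(a))))).
Decompose times/2: n =?= n,  h(wrap(unit)) =?= T.
Delete trivial equation n =?= n.
Bind T := h(wrap(unit)); no other remaining equation mentions T. Substituting into the earlier binding gives X := wrap(h(wrap(unit))).
Decompose wrap/1: wrap(wrap(Y)) =?= wrap(wrap(times(wrap(one), wrap(a)))).
Decompose wrap/1: wrap(Y) =?= wrap(times(wrap(one), wrap(a))).
Decompose wrap/1: Y =?= times(wrap(one), wrap(a)).
Bind Y := times(wrap(one), wrap(a)). Substituting into the earlier binding gives N := wrap(times(wrap(one), wrap(a))).
No equations remain and no clash or occurs-check failure arose, so a unifier exists.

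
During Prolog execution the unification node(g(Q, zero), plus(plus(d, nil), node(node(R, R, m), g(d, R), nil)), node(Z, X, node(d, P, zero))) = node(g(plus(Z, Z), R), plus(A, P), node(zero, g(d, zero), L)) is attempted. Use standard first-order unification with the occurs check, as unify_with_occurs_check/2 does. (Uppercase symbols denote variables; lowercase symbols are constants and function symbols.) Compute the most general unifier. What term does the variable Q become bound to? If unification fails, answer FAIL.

plus(zero, zero)

Decompose node/3: g(Q, zero) = g(plus(Z, Z), R),  plus(plus(d, nil), node(node(R, R, m), g(d, R), nil)) = plus(A, P),  node(Z, X, node(d, P, zero)) = node(zero, g(d, zero), L).
Decompose g/2: Q = plus(Z, Z),  zero = R.
Bind Q := plus(Z, Z); no other remaining equation mentions Q.
Bind R := zero; substituting into the one remaining equation that mentions R gives: plus(plus(d, nil), node(node(zero, zero, m), g(d, zero), nil)) = plus(A, P).
Decompose plus/2: plus(d, nil) = A,  node(node(zero, zero, m), g(d, zero), nil) = P.
Bind A := plus(d, nil); no other remaining equation mentions A.
Bind P := node(node(zero, zero, m), g(d, zero), nil); substituting into the remaining equation gives: node(Z, X, node(d, node(node(zero, zero, m), g(d, zero), nil), zero)) = node(zero, g(d, zero), L).
Decompose node/3: Z = zero,  X = g(d, zero),  node(d, node(node(zero, zero, m), g(d, zero), nil), zero) = L.
Bind Z := zero; no other remaining equation mentions Z. Substituting into the earlier binding gives Q := plus(zero, zero).
Bind X := g(d, zero); no other remaining equation mentions X.
Bind L := node(d, node(node(zero, zero, m), g(d, zero), nil), zero).
MGU = { Q = plus(zero, zero), R = zero, A = plus(d, nil), P = node(node(zero, zero, m), g(d, zero), nil), Z = zero, X = g(d, zero), L = node(d, node(node(zero, zero, m), g(d, zero), nil), zero) }, so Q = plus(zero, zero).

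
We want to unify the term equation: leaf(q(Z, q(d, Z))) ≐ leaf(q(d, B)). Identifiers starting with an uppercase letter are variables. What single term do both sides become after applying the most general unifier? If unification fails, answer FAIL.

Decompose leaf/1: q(Z, q(d, Z)) ≐ q(d, B).
Decompose q/2: Z ≐ d,  q(d, Z) ≐ B.
Bind Z := d; substituting into the remaining equation gives: q(d, d) ≐ B.
Bind B := q(d, d).
Applying the MGU to either side gives leaf(q(d, q(d, d))).

leaf(q(d, q(d, d)))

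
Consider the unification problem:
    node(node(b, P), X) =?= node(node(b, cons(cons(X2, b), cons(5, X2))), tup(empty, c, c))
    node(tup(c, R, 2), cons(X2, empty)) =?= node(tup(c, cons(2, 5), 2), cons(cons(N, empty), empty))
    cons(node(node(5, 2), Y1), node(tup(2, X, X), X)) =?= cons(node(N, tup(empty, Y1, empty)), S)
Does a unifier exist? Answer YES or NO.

NO

Decompose node/2: node(b, P) =?= node(b, cons(cons(X2, b), cons(5, X2))),  X =?= tup(empty, c, c).
Decompose node/2: b =?= b,  P =?= cons(cons(X2, b), cons(5, X2)).
Delete trivial equation b =?= b.
Bind P := cons(cons(X2, b), cons(5, X2)); no other remaining equation mentions P.
Bind X := tup(empty, c, c); substituting into the one remaining equation that mentions X gives: cons(node(node(5, 2), Y1), node(tup(2, tup(empty, c, c), tup(empty, c, c)), tup(empty, c, c))) =?= cons(node(N, tup(empty, Y1, empty)), S).
Decompose node/2: tup(c, R, 2) =?= tup(c, cons(2, 5), 2),  cons(X2, empty) =?= cons(cons(N, empty), empty).
Decompose tup/3: c =?= c,  R =?= cons(2, 5),  2 =?= 2.
Delete trivial equation c =?= c.
Bind R := cons(2, 5); no other remaining equation mentions R.
Delete trivial equation 2 =?= 2.
Decompose cons/2: X2 =?= cons(N, empty),  empty =?= empty.
Bind X2 := cons(N, empty); no other remaining equation mentions X2. Substituting into the earlier binding gives P := cons(cons(cons(N, empty), b), cons(5, cons(N, empty))).
Delete trivial equation empty =?= empty.
Decompose cons/2: node(node(5, 2), Y1) =?= node(N, tup(empty, Y1, empty)),  node(tup(2, tup(empty, c, c), tup(empty, c, c)), tup(empty, c, c)) =?= S.
Decompose node/2: node(5, 2) =?= N,  Y1 =?= tup(empty, Y1, empty).
Bind N := node(5, 2); no other remaining equation mentions N. Substituting into the earlier bindings gives P := cons(cons(cons(node(5, 2), empty), b), cons(5, cons(node(5, 2), empty))), X2 := cons(node(5, 2), empty).
Occurs check fails: Y1 occurs in tup(empty, Y1, empty); the equation Y1 =?= tup(empty, Y1, empty) has no finite solution.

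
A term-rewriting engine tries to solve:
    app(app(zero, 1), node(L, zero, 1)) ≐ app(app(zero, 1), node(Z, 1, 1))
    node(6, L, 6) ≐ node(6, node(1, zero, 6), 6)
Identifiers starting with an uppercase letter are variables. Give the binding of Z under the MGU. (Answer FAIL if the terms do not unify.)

FAIL

Decompose app/2: app(zero, 1) ≐ app(zero, 1),  node(L, zero, 1) ≐ node(Z, 1, 1).
Delete trivial equation app(zero, 1) ≐ app(zero, 1).
Decompose node/3: L ≐ Z,  zero ≐ 1,  1 ≐ 1.
Bind L := Z; substituting into the one remaining equation that mentions L gives: node(6, Z, 6) ≐ node(6, node(1, zero, 6), 6).
Clash: constants zero and 1 differ; no unifier exists.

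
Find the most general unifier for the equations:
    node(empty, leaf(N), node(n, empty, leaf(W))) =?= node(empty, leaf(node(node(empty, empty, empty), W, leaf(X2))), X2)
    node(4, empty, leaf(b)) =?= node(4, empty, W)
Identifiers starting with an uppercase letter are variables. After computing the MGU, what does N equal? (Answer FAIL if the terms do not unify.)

node(node(empty, empty, empty), leaf(b), leaf(node(n, empty, leaf(leaf(b)))))

Decompose node/3: empty =?= empty,  leaf(N) =?= leaf(node(node(empty, empty, empty), W, leaf(X2))),  node(n, empty, leaf(W)) =?= X2.
Delete trivial equation empty =?= empty.
Decompose leaf/1: N =?= node(node(empty, empty, empty), W, leaf(X2)).
Bind N := node(node(empty, empty, empty), W, leaf(X2)); no other remaining equation mentions N.
Bind X2 := node(n, empty, leaf(W)); no other remaining equation mentions X2. Substituting into the earlier binding gives N := node(node(empty, empty, empty), W, leaf(node(n, empty, leaf(W)))).
Decompose node/3: 4 =?= 4,  empty =?= empty,  leaf(b) =?= W.
Delete trivial equation 4 =?= 4.
Delete trivial equation empty =?= empty.
Bind W := leaf(b). Substituting into the earlier bindings gives N := node(node(empty, empty, empty), leaf(b), leaf(node(n, empty, leaf(leaf(b))))), X2 := node(n, empty, leaf(leaf(b))).
MGU = { N ↦ node(node(empty, empty, empty), leaf(b), leaf(node(n, empty, leaf(leaf(b))))), X2 ↦ node(n, empty, leaf(leaf(b))), W ↦ leaf(b) }, so N ↦ node(node(empty, empty, empty), leaf(b), leaf(node(n, empty, leaf(leaf(b))))).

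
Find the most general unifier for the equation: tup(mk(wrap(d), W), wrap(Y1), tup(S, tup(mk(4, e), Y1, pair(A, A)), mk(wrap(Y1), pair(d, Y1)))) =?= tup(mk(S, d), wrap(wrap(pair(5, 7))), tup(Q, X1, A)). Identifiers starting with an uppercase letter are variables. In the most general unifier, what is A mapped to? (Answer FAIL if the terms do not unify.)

mk(wrap(wrap(pair(5, 7))), pair(d, wrap(pair(5, 7))))

Decompose tup/3: mk(wrap(d), W) =?= mk(S, d),  wrap(Y1) =?= wrap(wrap(pair(5, 7))),  tup(S, tup(mk(4, e), Y1, pair(A, A)), mk(wrap(Y1), pair(d, Y1))) =?= tup(Q, X1, A).
Decompose mk/2: wrap(d) =?= S,  W =?= d.
Bind S := wrap(d); substituting into the one remaining equation that mentions S gives: tup(wrap(d), tup(mk(4, e), Y1, pair(A, A)), mk(wrap(Y1), pair(d, Y1))) =?= tup(Q, X1, A).
Bind W := d; no other remaining equation mentions W.
Decompose wrap/1: Y1 =?= wrap(pair(5, 7)).
Bind Y1 := wrap(pair(5, 7)); substituting into the remaining equation gives: tup(wrap(d), tup(mk(4, e), wrap(pair(5, 7)), pair(A, A)), mk(wrap(wrap(pair(5, 7))), pair(d, wrap(pair(5, 7))))) =?= tup(Q, X1, A).
Decompose tup/3: wrap(d) =?= Q,  tup(mk(4, e), wrap(pair(5, 7)), pair(A, A)) =?= X1,  mk(wrap(wrap(pair(5, 7))), pair(d, wrap(pair(5, 7)))) =?= A.
Bind Q := wrap(d); no other remaining equation mentions Q.
Bind X1 := tup(mk(4, e), wrap(pair(5, 7)), pair(A, A)); no other remaining equation mentions X1.
Bind A := mk(wrap(wrap(pair(5, 7))), pair(d, wrap(pair(5, 7)))). Substituting into the earlier binding gives X1 := tup(mk(4, e), wrap(pair(5, 7)), pair(mk(wrap(wrap(pair(5, 7))), pair(d, wrap(pair(5, 7)))), mk(wrap(wrap(pair(5, 7))), pair(d, wrap(pair(5, 7)))))).
MGU = { S := wrap(d), W := d, Y1 := wrap(pair(5, 7)), Q := wrap(d), X1 := tup(mk(4, e), wrap(pair(5, 7)), pair(mk(wrap(wrap(pair(5, 7))), pair(d, wrap(pair(5, 7)))), mk(wrap(wrap(pair(5, 7))), pair(d, wrap(pair(5, 7)))))), A := mk(wrap(wrap(pair(5, 7))), pair(d, wrap(pair(5, 7)))) }, so A := mk(wrap(wrap(pair(5, 7))), pair(d, wrap(pair(5, 7)))).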